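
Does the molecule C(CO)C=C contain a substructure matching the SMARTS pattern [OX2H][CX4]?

Yes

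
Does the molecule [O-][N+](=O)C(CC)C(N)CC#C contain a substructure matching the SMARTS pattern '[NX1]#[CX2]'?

The pattern [NX1]#[CX2] describes a nitrogen triple-bonded to a two-connected carbon — a nitrile.
The closest candidate here is a nitro group (-[N+](=O)[O-]), but there is no C#N triple bond. No other fragment satisfies the full query, so there is no match.

No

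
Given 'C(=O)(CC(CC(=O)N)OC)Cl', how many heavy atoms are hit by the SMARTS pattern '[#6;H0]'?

The query [#6;H0] means: any carbon with no attached hydrogen.
Check the 11 heavy atoms by environment: 2× C (H2) → no; 1× C (H1) → no; 3× O (H0) → no; 1× C (H3) → no; 2× C (H0) → match; 1× N (H2) → no; 1× Cl (H0) → no.
That gives 2 matching atoms.

2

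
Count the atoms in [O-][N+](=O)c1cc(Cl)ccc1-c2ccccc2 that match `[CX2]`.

0

The query [CX2] means: C with X2: aliphatic carbon with exactly 2 total connections.
Check the 16 heavy atoms by environment: 12× c (aromatic, X3) → no; 1× N (charge +1, X3) → no; 1× O (charge -1, X1) → no; 1× O (X1) → no; 1× Cl (X1) → no.
No environment satisfies the query, so 0 matching atoms.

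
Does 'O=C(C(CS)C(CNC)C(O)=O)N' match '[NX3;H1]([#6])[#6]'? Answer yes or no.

The pattern [NX3;H1]([#6])[#6] describes a trivalent nitrogen with one H, bonded to two carbons — a secondary amine.
The molecule carries an N-methylamino group (-NHCH3), whose atoms satisfy every constraint of the query, so the pattern matches.

Yes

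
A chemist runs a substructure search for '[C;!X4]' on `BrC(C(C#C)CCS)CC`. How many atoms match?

The query [C;!X4] means: aliphatic carbon that does not have four total connections.
Check the 10 heavy atoms by environment: 6× C (X4) → no; 2× C (X2) → match; 1× Br (X1) → no; 1× S (X2) → no.
That gives 2 matching atoms.

2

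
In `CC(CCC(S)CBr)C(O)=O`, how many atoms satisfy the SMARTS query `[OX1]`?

1

The query [OX1] means: aliphatic oxygen with one total connection — typically a carbonyl =O or an oxide.
Check the 11 heavy atoms by environment: 6× C (X4) → no; 1× Br (X1) → no; 1× S (X2) → no; 1× C (X3) → no; 1× O (X1) → match; 1× O (X2) → no.
That gives 1 matching atom.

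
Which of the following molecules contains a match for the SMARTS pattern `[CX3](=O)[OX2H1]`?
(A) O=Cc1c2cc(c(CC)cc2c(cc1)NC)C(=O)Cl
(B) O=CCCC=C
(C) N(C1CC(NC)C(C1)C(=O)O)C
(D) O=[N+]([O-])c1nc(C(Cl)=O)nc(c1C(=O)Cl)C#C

[CX3](=O)[OX2H1] describes an sp2 carbon double-bonded to O and single-bonded to an -OH oxygen (a carboxylic acid).
(A) has an acyl chloride (-C(=O)Cl) but the carbonyl is bonded to Cl, not to an -OH oxygen.
(B) has an aldehyde (-CHO) but there is no singly-bonded oxygen on the carbonyl carbon.
(C) contains a carboxylic acid group (-C(=O)OH), which satisfies every atom and bond constraint.
(D) has an acyl chloride (-C(=O)Cl) but the carbonyl is bonded to Cl, not to an -OH oxygen.
So the answer is (C).

C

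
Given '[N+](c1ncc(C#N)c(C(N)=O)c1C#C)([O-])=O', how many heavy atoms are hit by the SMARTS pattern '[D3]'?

6

The query [D3] means: atom with exactly three heavy-atom neighbours.
Check the 16 heavy atoms by environment: 1× n (aromatic, D2) → no; 4× c (aromatic, D3) → match; 1× c (aromatic, D2) → no; 2× C (D2) → no; 1× C (D1) → no; 1× C (D3) → match; 2× O (D1) → no; 2× N (D1) → no; 1× N (charge +1, D3) → match; 1× O (charge -1, D1) → no.
Summing the matching environments: 4 + 1 + 1 = 6 matching atoms.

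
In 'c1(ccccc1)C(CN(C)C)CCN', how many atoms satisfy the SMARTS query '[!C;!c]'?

2

The query [!C;!c] means: neither aliphatic nor aromatic carbon — same as [!#6].
Check the 14 heavy atoms by environment: 6× C → no; 6× c (aromatic) → no; 2× N → match.
That gives 2 matching atoms.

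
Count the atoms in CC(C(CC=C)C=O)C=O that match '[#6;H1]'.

5

The query [#6;H1] means: any carbon bearing exactly one hydrogen.
Check the 10 heavy atoms by environment: 1× C (H3) → no; 5× C (H1) → match; 2× C (H2) → no; 2× O (H0) → no.
That gives 5 matching atoms.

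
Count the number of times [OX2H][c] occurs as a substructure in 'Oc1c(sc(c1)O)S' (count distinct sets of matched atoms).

2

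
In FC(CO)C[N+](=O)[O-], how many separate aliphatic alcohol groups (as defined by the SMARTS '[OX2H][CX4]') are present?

[OX2H][CX4] is the SMARTS for an aliphatic alcohol: a hydroxyl oxygen bound to an sp3 (X4) carbon.
Exactly one fragment in the molecule meets all constraints, giving 1 match.

1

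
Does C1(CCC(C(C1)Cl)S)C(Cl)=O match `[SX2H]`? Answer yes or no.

Yes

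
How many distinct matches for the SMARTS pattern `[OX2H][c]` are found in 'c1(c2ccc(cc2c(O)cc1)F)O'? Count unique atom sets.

[OX2H][c] is the SMARTS for a phenol: a hydroxyl oxygen attached to an aromatic carbon.
The molecule carries 2 separate instances of a hydroxyl group (-OH) meeting every constraint; each maps to a distinct set of atoms, giving 2 matches.

2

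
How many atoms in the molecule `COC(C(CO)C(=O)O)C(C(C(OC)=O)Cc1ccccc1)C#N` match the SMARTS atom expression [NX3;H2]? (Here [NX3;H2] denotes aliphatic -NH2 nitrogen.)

0

The query [NX3;H2] means: aliphatic N with 3 total connections, two of them H — an -NH2 nitrogen (amine or amide).
Check the 24 heavy atoms by environment: 2× C (H2, X4) → no; 4× C (H1, X4) → no; 2× C (H0, X3) → no; 2× O (H0, X1) → no; 2× O (H1, X2) → no; 2× O (H0, X2) → no; 2× C (H3, X4) → no; 1× C (H0, X2) → no; 1× N (H0, X1) → no; 1× c (aromatic, H0, X3) → no; 5× c (aromatic, H1, X3) → no.
No environment satisfies the query, so 0 matching atoms.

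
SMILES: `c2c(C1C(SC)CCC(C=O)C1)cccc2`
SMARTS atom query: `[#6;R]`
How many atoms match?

12

The query [#6;R] means: carbon that is part of a ring.
Check the 16 heavy atoms by environment: 6× C (in 6-ring) → match; 6× c (aromatic, in 6-ring) → match; 2× C (acyclic) → no; 1× O (acyclic) → no; 1× S (acyclic) → no.
Summing the matching environments: 6 + 6 = 12 matching atoms.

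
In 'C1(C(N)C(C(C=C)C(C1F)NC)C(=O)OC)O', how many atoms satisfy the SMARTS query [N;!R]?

2

The query [N;!R] means: aliphatic nitrogen not in a ring.
Check the 17 heavy atoms by environment: 6× C (in 6-ring) → no; 5× C (acyclic) → no; 3× O (acyclic) → no; 2× N (acyclic) → match; 1× F (acyclic) → no.
That gives 2 matching atoms.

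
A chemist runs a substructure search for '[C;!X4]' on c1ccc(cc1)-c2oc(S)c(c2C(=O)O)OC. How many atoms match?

1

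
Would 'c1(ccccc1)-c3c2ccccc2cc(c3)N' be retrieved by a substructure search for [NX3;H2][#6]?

Yes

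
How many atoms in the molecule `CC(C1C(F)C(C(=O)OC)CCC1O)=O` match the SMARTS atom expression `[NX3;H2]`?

0

The query [NX3;H2] means: aliphatic N with 3 total connections, two of them H — an -NH2 nitrogen (amine or amide).
Check the 15 heavy atoms by environment: 2× C (H2, X4) → no; 4× C (H1, X4) → no; 1× O (H1, X2) → no; 1× F (H0, X1) → no; 2× C (H0, X3) → no; 2× O (H0, X1) → no; 2× C (H3, X4) → no; 1× O (H0, X2) → no.
No environment satisfies the query, so 0 matching atoms.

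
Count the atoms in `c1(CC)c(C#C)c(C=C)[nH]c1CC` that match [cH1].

The query [cH1] means: aromatic carbon bearing exactly one hydrogen.
Check the 13 heavy atoms by environment: 1× n (aromatic, H1) → no; 4× c (aromatic, H0) → no; 3× C (H2) → no; 2× C (H3) → no; 2× C (H1) → no; 1× C (H0) → no.
No environment satisfies the query, so 0 matching atoms.

0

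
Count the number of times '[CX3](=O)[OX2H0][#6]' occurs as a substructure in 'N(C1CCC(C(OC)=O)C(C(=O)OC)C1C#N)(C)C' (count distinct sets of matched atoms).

[CX3](=O)[OX2H0][#6] is the SMARTS for an ester: a carbonyl carbon bonded to an oxygen that is itself bonded to carbon (no H on that O).
The molecule carries 2 separate instances of a methyl-ester group (-C(=O)OCH3) meeting every constraint; each maps to a distinct set of atoms, giving 2 matches.

2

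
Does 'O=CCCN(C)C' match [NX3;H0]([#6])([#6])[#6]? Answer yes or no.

The pattern [NX3;H0]([#6])([#6])[#6] describes a trivalent nitrogen with no H, bonded to three carbons — a tertiary amine.
The molecule carries a dimethylamino group (-N(CH3)2), whose atoms satisfy every constraint of the query, so the pattern matches.

Yes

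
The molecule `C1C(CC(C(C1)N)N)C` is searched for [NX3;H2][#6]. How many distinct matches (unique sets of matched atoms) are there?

[NX3;H2][#6] is the SMARTS for a primary amine: a trivalent nitrogen with two H attached to carbon.
The molecule carries 2 separate instances of a primary amino group (-NH2) meeting every constraint; each maps to a distinct set of atoms, giving 2 matches.

2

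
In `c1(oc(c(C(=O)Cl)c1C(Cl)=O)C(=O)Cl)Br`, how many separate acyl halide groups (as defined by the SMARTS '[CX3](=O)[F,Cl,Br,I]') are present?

3

[CX3](=O)[F,Cl,Br,I] is the SMARTS for an acyl halide: a carbonyl carbon bonded to a halogen.
The molecule carries 3 separate instances of an acyl chloride (-C(=O)Cl) meeting every constraint; each maps to a distinct set of atoms, giving 3 matches.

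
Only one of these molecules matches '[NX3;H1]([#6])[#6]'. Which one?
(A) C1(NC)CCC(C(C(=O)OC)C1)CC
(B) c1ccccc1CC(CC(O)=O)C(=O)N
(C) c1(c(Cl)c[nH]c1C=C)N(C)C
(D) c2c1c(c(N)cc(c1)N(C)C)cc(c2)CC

[NX3;H1]([#6])[#6] describes a trivalent nitrogen with one H, bonded to two carbons (a secondary amine).
(A) contains an N-methylamino group (-NHCH3), which satisfies every atom and bond constraint.
(B) has a primary amide (-C(=O)NH2) but the -C(=O)NH2 nitrogen has H2, not H1.
(C) has a dimethylamino group (-N(CH3)2) but the nitrogen has H0, not H1.
(D) has a primary amino group (-NH2) but the nitrogen has H2 and only one carbon neighbour.
So the answer is (A).

A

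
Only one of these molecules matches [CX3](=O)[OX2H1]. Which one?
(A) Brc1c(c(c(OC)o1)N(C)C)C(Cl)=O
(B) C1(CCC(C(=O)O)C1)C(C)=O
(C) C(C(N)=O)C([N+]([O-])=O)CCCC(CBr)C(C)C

[CX3](=O)[OX2H1] describes an sp2 carbon double-bonded to O and single-bonded to an -OH oxygen (a carboxylic acid).
(A) has an acyl chloride (-C(=O)Cl) but the carbonyl is bonded to Cl, not to an -OH oxygen.
(B) contains a carboxylic acid group (-C(=O)OH), which satisfies every atom and bond constraint.
(C) has a primary amide (-C(=O)NH2) but the carbonyl is bonded to N, not to an -OH oxygen.
So the answer is (B).

B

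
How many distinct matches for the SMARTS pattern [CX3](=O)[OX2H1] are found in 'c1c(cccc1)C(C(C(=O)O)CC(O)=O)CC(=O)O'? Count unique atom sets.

3

[CX3](=O)[OX2H1] is the SMARTS for a carboxylic acid: an sp2 carbon double-bonded to O and single-bonded to an -OH oxygen.
The molecule carries 3 separate instances of a carboxylic acid group (-C(=O)OH) meeting every constraint; each maps to a distinct set of atoms, giving 3 matches.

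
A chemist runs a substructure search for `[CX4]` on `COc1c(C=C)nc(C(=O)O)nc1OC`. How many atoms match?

2

The query [CX4] means: C with X4: aliphatic carbon with exactly 4 total connections (bonds + H).
Check the 15 heavy atoms by environment: 2× n (aromatic, X2) → no; 4× c (aromatic, X3) → no; 3× C (X3) → no; 3× O (X2) → no; 2× C (X4) → match; 1× O (X1) → no.
That gives 2 matching atoms.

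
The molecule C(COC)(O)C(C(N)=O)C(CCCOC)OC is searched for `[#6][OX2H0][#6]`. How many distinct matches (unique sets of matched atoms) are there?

[#6][OX2H0][#6] is the SMARTS for an ether: an aliphatic oxygen bridging two carbons with no H on the oxygen.
The molecule carries 3 separate instances of a methoxy ether (-OCH3) meeting every constraint; each maps to a distinct set of atoms, giving 3 matches.

3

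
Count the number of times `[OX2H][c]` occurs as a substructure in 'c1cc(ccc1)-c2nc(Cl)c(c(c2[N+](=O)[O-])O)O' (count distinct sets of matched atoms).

[OX2H][c] is the SMARTS for a phenol: a hydroxyl oxygen attached to an aromatic carbon.
The molecule carries 2 separate instances of a hydroxyl group (-OH) meeting every constraint; each maps to a distinct set of atoms, giving 2 matches.

2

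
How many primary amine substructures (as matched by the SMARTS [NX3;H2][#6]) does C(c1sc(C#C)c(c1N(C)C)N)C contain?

1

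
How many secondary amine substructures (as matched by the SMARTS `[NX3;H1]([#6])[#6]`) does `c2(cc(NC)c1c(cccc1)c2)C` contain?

[NX3;H1]([#6])[#6] is the SMARTS for a secondary amine: a trivalent nitrogen with one H, bonded to two carbons.
Exactly one fragment in the molecule meets all constraints, giving 1 match.

1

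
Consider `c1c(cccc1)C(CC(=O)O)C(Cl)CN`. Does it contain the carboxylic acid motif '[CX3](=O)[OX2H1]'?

The pattern [CX3](=O)[OX2H1] describes an sp2 carbon double-bonded to O and single-bonded to an -OH oxygen — a carboxylic acid.
The molecule carries a carboxylic acid group (-C(=O)OH), whose atoms satisfy every constraint of the query, so the pattern matches.

Yes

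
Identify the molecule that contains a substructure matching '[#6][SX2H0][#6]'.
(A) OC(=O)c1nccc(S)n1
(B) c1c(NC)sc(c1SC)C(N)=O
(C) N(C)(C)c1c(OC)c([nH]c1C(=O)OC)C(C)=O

[#6][SX2H0][#6] describes an aliphatic sulfur bridging two carbons with no H on the sulfur (a thioether).
(A) has a thiol (-SH) but the sulfur has H1, not H0 bridging two carbons.
(B) contains a methylthio ether (-SCH3), which satisfies every atom and bond constraint.
(C) has a methoxy ether (-OCH3) but the bridging atom is O, not S.
So the answer is (B).

B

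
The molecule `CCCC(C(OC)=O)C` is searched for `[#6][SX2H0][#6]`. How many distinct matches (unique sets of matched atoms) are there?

0

[#6][SX2H0][#6] is the SMARTS for a thioether: an aliphatic sulfur bridging two carbons with no H on the sulfur.
No fragment in the molecule satisfies every constraint, giving 0 matches.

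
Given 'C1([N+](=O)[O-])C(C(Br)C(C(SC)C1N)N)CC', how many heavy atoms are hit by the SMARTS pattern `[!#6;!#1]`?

7

The query [!#6;!#1] means: not carbon and not hydrogen — any heteroatom.
Check the 16 heavy atoms by environment: 9× C → no; 1× N (charge +1) → match; 1× O (charge -1) → match; 1× O → match; 2× N → match; 1× S → match; 1× Br → match.
Summing the matching environments: 1 + 1 + 1 + 2 + 1 + 1 = 7 matching atoms.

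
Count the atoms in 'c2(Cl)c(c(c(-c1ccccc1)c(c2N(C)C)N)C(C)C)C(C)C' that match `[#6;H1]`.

7

The query [#6;H1] means: any carbon bearing exactly one hydrogen.
Check the 23 heavy atoms by environment: 7× c (aromatic, H0) → no; 2× C (H1) → match; 6× C (H3) → no; 1× N (H0) → no; 1× Cl (H0) → no; 5× c (aromatic, H1) → match; 1× N (H2) → no.
Summing the matching environments: 2 + 5 = 7 matching atoms.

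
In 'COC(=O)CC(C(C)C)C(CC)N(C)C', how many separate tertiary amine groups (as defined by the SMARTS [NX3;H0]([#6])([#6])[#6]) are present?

[NX3;H0]([#6])([#6])[#6] is the SMARTS for a tertiary amine: a trivalent nitrogen with no H, bonded to three carbons.
Exactly one fragment in the molecule meets all constraints, giving 1 match.

1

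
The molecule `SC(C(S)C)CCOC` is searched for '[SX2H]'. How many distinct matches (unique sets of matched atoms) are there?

[SX2H] is the SMARTS for a thiol: an aliphatic sulfur with two connections, one being H.
The molecule carries 2 separate instances of a thiol (-SH) meeting every constraint; each maps to a distinct set of atoms, giving 2 matches.

2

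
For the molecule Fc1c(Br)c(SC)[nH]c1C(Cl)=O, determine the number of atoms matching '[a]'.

5

The query [a] means: a matches any aromatic atom.
Check the 12 heavy atoms by environment: 1× n (aromatic) → match; 4× c (aromatic) → match; 1× S → no; 2× C → no; 1× Br → no; 1× F → no; 1× O → no; 1× Cl → no.
Summing the matching environments: 1 + 4 = 5 matching atoms.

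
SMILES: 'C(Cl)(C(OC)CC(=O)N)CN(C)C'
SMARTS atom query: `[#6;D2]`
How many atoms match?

2

The query [#6;D2] means: any carbon bonded to exactly two heavy atoms.
Check the 13 heavy atoms by environment: 2× C (D2) → match; 3× C (D3) → no; 1× O (D1) → no; 1× N (D1) → no; 1× Cl (D1) → no; 1× O (D2) → no; 3× C (D1) → no; 1× N (D3) → no.
That gives 2 matching atoms.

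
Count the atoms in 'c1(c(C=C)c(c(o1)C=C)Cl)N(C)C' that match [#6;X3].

8

Check the 13 heavy atoms by environment: 1× o (aromatic, X2) → no; 4× c (aromatic, X3) → match; 4× C (X3) → match; 1× Cl (X1) → no; 1× N (X3) → no; 2× C (X4) → no.
Summing the matching environments: 4 + 4 = 8 matching atoms.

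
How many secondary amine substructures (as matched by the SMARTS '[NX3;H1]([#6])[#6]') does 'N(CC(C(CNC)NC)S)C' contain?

[NX3;H1]([#6])[#6] is the SMARTS for a secondary amine: a trivalent nitrogen with one H, bonded to two carbons.
The molecule carries 3 separate instances of an N-methylamino group (-NHCH3) meeting every constraint; each maps to a distinct set of atoms, giving 3 matches.

3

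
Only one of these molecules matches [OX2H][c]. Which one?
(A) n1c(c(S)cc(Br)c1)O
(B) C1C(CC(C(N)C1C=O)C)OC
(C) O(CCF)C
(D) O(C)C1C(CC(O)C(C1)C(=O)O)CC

A

[OX2H][c] describes a hydroxyl oxygen attached to an aromatic carbon (a phenol).
(A) contains a hydroxyl group (-OH), which satisfies every atom and bond constraint.
(B) has a methoxy ether (-OCH3) but the oxygen has H0, not H1.
(C) has a methoxy ether (-OCH3) but the oxygen has H0, not H1.
(D) has a hydroxyl group (-OH) but the -OH is on an aliphatic carbon, not an aromatic c.
So the answer is (A).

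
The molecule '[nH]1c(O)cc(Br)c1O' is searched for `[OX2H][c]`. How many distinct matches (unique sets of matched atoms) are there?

2

[OX2H][c] is the SMARTS for a phenol: a hydroxyl oxygen attached to an aromatic carbon.
The molecule carries 2 separate instances of a hydroxyl group (-OH) meeting every constraint; each maps to a distinct set of atoms, giving 2 matches.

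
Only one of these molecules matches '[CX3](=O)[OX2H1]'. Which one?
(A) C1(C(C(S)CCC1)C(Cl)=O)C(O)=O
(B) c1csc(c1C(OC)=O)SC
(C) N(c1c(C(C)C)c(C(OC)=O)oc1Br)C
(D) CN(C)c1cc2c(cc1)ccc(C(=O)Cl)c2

A

[CX3](=O)[OX2H1] describes an sp2 carbon double-bonded to O and single-bonded to an -OH oxygen (a carboxylic acid).
(A) contains a carboxylic acid group (-C(=O)OH), which satisfies every atom and bond constraint.
(B) has a methyl-ester group (-C(=O)OCH3) but the singly-bonded O has no H (OX2H0, not OX2H1).
(C) has a methyl-ester group (-C(=O)OCH3) but the singly-bonded O has no H (OX2H0, not OX2H1).
(D) has an acyl chloride (-C(=O)Cl) but the carbonyl is bonded to Cl, not to an -OH oxygen.
So the answer is (A).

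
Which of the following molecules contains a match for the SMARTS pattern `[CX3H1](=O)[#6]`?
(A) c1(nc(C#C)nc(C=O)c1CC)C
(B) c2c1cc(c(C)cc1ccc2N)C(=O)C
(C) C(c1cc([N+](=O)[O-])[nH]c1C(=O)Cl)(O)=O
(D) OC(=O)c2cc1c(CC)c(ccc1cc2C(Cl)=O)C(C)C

A

[CX3H1](=O)[#6] describes an sp2 carbon with one H, double-bonded to O and single-bonded to carbon (an aldehyde).
(A) contains an aldehyde (-CHO), which satisfies every atom and bond constraint.
(B) has an acetyl/ketone group (-C(=O)CH3) but the carbonyl carbon has H0 (two carbon neighbours), not H1.
(C) has a carboxylic acid group (-C(=O)OH) but the carbonyl carbon has H0 and is bonded to O, not H1.
(D) has a carboxylic acid group (-C(=O)OH) but the carbonyl carbon has H0 and is bonded to O, not H1.
So the answer is (A).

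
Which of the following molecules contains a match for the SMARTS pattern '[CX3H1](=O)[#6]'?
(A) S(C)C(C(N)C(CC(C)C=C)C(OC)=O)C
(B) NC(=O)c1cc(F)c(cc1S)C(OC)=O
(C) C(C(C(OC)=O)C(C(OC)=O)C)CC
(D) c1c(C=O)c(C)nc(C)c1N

[CX3H1](=O)[#6] describes an sp2 carbon with one H, double-bonded to O and single-bonded to carbon (an aldehyde).
(A) has a methyl-ester group (-C(=O)OCH3) but the carbonyl carbon has H0, not H1.
(B) has a methyl-ester group (-C(=O)OCH3) but the carbonyl carbon has H0, not H1.
(C) has a methyl-ester group (-C(=O)OCH3) but the carbonyl carbon has H0, not H1.
(D) contains an aldehyde (-CHO), which satisfies every atom and bond constraint.
So the answer is (D).

D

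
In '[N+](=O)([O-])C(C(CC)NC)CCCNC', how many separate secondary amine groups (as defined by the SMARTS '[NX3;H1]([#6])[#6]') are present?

[NX3;H1]([#6])[#6] is the SMARTS for a secondary amine: a trivalent nitrogen with one H, bonded to two carbons.
The molecule carries 2 separate instances of an N-methylamino group (-NHCH3) meeting every constraint; each maps to a distinct set of atoms, giving 2 matches.

2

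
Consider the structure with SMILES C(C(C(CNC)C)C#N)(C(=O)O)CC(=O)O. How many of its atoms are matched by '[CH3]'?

2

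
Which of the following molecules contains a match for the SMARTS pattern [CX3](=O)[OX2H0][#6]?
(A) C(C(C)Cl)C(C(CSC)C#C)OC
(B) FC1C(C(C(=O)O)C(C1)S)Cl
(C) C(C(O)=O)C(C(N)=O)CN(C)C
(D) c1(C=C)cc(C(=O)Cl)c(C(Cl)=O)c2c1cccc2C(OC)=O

[CX3](=O)[OX2H0][#6] describes a carbonyl carbon bonded to an oxygen that is itself bonded to carbon (no H on that O) (an ester).
(A) has a methoxy ether (-OCH3) but the ether oxygen is not adjacent to a C=O carbon.
(B) has a carboxylic acid group (-C(=O)OH) but the singly-bonded O carries H (OX2H1, not H0).
(C) has a primary amide (-C(=O)NH2) but the carbonyl is bonded to N, not to an O-C linkage.
(D) contains a methyl-ester group (-C(=O)OCH3), which satisfies every atom and bond constraint.
So the answer is (D).

D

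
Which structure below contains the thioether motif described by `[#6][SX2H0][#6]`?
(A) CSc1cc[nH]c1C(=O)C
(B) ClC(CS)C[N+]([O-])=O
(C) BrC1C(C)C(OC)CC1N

A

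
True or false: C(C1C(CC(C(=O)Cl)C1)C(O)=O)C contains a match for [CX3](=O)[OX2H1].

The pattern [CX3](=O)[OX2H1] describes an sp2 carbon double-bonded to O and single-bonded to an -OH oxygen — a carboxylic acid.
The molecule carries a carboxylic acid group (-C(=O)OH), whose atoms satisfy every constraint of the query, so the pattern matches.

True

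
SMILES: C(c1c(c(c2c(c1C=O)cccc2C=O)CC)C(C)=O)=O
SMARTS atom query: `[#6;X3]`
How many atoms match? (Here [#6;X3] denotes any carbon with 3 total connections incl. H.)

The query [#6;X3] means: any carbon (aromatic or not) with three total connections.
Check the 21 heavy atoms by environment: 10× c (aromatic, X3) → match; 4× C (X3) → match; 4× O (X1) → no; 3× C (X4) → no.
Summing the matching environments: 10 + 4 = 14 matching atoms.

14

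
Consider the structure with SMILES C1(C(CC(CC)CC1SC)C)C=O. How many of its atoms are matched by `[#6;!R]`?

5

The query [#6;!R] means: carbon not in any ring.
Check the 13 heavy atoms by environment: 6× C (in 6-ring) → no; 5× C (acyclic) → match; 1× S (acyclic) → no; 1× O (acyclic) → no.
That gives 5 matching atoms.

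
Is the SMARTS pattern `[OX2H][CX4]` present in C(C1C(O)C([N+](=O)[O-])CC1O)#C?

Yes

The pattern [OX2H][CX4] describes a hydroxyl oxygen bound to an sp3 (X4) carbon — an aliphatic alcohol.
The molecule carries a hydroxyl group (-OH), whose atoms satisfy every constraint of the query, so the pattern matches.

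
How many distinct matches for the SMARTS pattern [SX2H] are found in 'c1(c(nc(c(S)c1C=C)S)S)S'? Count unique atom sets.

4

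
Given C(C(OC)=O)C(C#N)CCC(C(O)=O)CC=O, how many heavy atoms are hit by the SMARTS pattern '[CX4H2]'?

4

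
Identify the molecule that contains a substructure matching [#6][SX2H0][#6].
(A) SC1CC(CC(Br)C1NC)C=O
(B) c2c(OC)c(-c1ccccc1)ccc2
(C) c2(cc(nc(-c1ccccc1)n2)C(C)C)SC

C

[#6][SX2H0][#6] describes an aliphatic sulfur bridging two carbons with no H on the sulfur (a thioether).
(A) has a thiol (-SH) but the sulfur has H1, not H0 bridging two carbons.
(B) has a methoxy ether (-OCH3) but the bridging atom is O, not S.
(C) contains a methylthio ether (-SCH3), which satisfies every atom and bond constraint.
So the answer is (C).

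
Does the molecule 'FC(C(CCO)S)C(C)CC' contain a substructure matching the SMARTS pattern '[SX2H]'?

Yes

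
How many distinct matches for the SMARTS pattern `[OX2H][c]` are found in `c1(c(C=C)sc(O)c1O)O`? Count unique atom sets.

[OX2H][c] is the SMARTS for a phenol: a hydroxyl oxygen attached to an aromatic carbon.
The molecule carries 3 separate instances of a hydroxyl group (-OH) meeting every constraint; each maps to a distinct set of atoms, giving 3 matches.

3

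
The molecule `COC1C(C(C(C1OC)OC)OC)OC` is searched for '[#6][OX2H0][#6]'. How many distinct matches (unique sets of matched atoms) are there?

[#6][OX2H0][#6] is the SMARTS for an ether: an aliphatic oxygen bridging two carbons with no H on the oxygen.
The molecule carries 5 separate instances of a methoxy ether (-OCH3) meeting every constraint; each maps to a distinct set of atoms, giving 5 matches.

5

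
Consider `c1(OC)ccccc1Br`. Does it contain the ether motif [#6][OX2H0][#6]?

The pattern [#6][OX2H0][#6] describes an aliphatic oxygen bridging two carbons with no H on the oxygen — an ether.
The molecule carries a methoxy ether (-OCH3), whose atoms satisfy every constraint of the query, so the pattern matches.

Yes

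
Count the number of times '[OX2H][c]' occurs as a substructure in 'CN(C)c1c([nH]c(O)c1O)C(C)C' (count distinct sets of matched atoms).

2

[OX2H][c] is the SMARTS for a phenol: a hydroxyl oxygen attached to an aromatic carbon.
The molecule carries 2 separate instances of a hydroxyl group (-OH) meeting every constraint; each maps to a distinct set of atoms, giving 2 matches.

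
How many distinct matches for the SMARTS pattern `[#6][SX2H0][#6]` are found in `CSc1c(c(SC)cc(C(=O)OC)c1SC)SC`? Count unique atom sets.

4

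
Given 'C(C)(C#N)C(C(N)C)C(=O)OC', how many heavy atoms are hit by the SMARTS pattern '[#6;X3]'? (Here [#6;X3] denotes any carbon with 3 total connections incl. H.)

1

The query [#6;X3] means: any carbon (aromatic or not) with three total connections.
Check the 12 heavy atoms by environment: 6× C (X4) → no; 1× C (X2) → no; 1× N (X1) → no; 1× C (X3) → match; 1× O (X1) → no; 1× O (X2) → no; 1× N (X3) → no.
That gives 1 matching atom.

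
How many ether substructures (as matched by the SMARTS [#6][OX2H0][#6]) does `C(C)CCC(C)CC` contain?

0

[#6][OX2H0][#6] is the SMARTS for an ether: an aliphatic oxygen bridging two carbons with no H on the oxygen.
No fragment in the molecule satisfies every constraint, giving 0 matches.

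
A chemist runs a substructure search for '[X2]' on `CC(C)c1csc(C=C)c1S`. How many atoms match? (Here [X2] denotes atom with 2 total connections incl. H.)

2

The query [X2] means: any atom with exactly two total connections (bonds + H).
Check the 11 heavy atoms by environment: 1× s (aromatic, X2) → match; 4× c (aromatic, X3) → no; 2× C (X3) → no; 3× C (X4) → no; 1× S (X2) → match.
Summing the matching environments: 1 + 1 = 2 matching atoms.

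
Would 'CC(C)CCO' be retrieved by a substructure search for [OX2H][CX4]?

Yes

The pattern [OX2H][CX4] describes a hydroxyl oxygen bound to an sp3 (X4) carbon — an aliphatic alcohol.
The molecule carries a hydroxyl group (-OH), whose atoms satisfy every constraint of the query, so the pattern matches.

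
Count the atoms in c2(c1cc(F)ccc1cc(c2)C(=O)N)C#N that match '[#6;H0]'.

7

The query [#6;H0] means: any carbon with no attached hydrogen.
Check the 16 heavy atoms by environment: 5× c (aromatic, H0) → match; 5× c (aromatic, H1) → no; 2× C (H0) → match; 1× N (H0) → no; 1× F (H0) → no; 1× O (H0) → no; 1× N (H2) → no.
Summing the matching environments: 5 + 2 = 7 matching atoms.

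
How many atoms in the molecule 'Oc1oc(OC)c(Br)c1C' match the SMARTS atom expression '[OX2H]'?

Check the 10 heavy atoms by environment: 1× o (aromatic, H0, X2) → no; 4× c (aromatic, H0, X3) → no; 1× Br (H0, X1) → no; 1× O (H1, X2) → match; 1× O (H0, X2) → no; 2× C (H3, X4) → no.
That gives 1 matching atom.

1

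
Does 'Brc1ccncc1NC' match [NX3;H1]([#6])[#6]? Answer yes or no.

The pattern [NX3;H1]([#6])[#6] describes a trivalent nitrogen with one H, bonded to two carbons — a secondary amine.
The molecule carries an N-methylamino group (-NHCH3), whose atoms satisfy every constraint of the query, so the pattern matches.

Yes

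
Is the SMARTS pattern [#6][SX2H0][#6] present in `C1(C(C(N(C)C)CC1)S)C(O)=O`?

The pattern [#6][SX2H0][#6] describes an aliphatic sulfur bridging two carbons with no H on the sulfur — a thioether.
The closest candidate here is a thiol (-SH), but the sulfur has H1, not H0 bridging two carbons. No other fragment satisfies the full query, so there is no match.

No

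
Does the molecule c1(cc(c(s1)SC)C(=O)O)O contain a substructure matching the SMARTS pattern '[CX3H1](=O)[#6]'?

The pattern [CX3H1](=O)[#6] describes an sp2 carbon with one H, double-bonded to O and single-bonded to carbon — an aldehyde.
The closest candidate here is a carboxylic acid group (-C(=O)OH), but the carbonyl carbon has H0 and is bonded to O, not H1. No other fragment satisfies the full query, so there is no match.

No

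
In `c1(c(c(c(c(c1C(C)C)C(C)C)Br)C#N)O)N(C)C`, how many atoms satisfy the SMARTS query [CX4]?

8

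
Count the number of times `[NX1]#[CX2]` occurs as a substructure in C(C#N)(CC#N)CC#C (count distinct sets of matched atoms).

2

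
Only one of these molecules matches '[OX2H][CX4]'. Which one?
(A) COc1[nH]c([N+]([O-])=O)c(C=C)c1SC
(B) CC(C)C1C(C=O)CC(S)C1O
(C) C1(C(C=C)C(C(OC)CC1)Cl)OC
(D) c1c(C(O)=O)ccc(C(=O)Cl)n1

B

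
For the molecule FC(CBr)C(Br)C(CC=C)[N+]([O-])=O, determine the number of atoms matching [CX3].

2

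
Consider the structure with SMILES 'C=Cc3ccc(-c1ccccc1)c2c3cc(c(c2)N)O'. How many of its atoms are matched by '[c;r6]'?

16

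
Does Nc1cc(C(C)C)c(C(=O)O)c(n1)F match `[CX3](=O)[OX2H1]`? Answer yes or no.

Yes

The pattern [CX3](=O)[OX2H1] describes an sp2 carbon double-bonded to O and single-bonded to an -OH oxygen — a carboxylic acid.
The molecule carries a carboxylic acid group (-C(=O)OH), whose atoms satisfy every constraint of the query, so the pattern matches.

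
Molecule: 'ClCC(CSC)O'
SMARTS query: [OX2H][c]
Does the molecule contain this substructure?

No

The pattern [OX2H][c] describes a hydroxyl oxygen attached to an aromatic carbon — a phenol.
The closest candidate here is a hydroxyl group (-OH), but the -OH is on an aliphatic carbon, not an aromatic c. No other fragment satisfies the full query, so there is no match.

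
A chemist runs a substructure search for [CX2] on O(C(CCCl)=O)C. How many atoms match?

0

The query [CX2] means: C with X2: aliphatic carbon with exactly 2 total connections.
Check the 7 heavy atoms by environment: 3× C (X4) → no; 1× Cl (X1) → no; 1× C (X3) → no; 1× O (X1) → no; 1× O (X2) → no.
No environment satisfies the query, so 0 matching atoms.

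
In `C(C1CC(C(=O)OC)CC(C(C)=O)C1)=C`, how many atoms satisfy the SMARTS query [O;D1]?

2

The query [O;D1] means: aliphatic oxygen bonded to exactly one heavy atom.
Check the 15 heavy atoms by environment: 4× C (D2) → no; 5× C (D3) → no; 2× O (D1) → match; 1× O (D2) → no; 3× C (D1) → no.
That gives 2 matching atoms.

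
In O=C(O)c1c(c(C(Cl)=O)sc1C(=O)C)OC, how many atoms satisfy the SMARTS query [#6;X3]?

The query [#6;X3] means: any carbon (aromatic or not) with three total connections.
Check the 16 heavy atoms by environment: 1× s (aromatic, X2) → no; 4× c (aromatic, X3) → match; 3× C (X3) → match; 3× O (X1) → no; 2× C (X4) → no; 2× O (X2) → no; 1× Cl (X1) → no.
Summing the matching environments: 4 + 3 = 7 matching atoms.

7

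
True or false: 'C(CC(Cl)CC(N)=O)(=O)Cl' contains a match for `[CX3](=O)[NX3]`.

The pattern [CX3](=O)[NX3] describes a carbonyl carbon bonded to a trivalent nitrogen — an amide.
The molecule carries a primary amide (-C(=O)NH2), whose atoms satisfy every constraint of the query, so the pattern matches.

True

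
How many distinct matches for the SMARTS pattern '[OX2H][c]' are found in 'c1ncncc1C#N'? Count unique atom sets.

0

[OX2H][c] is the SMARTS for a phenol: a hydroxyl oxygen attached to an aromatic carbon.
No fragment in the molecule satisfies every constraint, giving 0 matches.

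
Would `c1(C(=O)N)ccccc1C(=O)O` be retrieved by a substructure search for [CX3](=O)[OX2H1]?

Yes

The pattern [CX3](=O)[OX2H1] describes an sp2 carbon double-bonded to O and single-bonded to an -OH oxygen — a carboxylic acid.
The molecule carries a carboxylic acid group (-C(=O)OH), whose atoms satisfy every constraint of the query, so the pattern matches.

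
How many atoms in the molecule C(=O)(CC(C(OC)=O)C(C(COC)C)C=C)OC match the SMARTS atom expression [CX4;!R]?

Check the 18 heavy atoms by environment: 9× C (X4, acyclic) → match; 4× C (X3, acyclic) → no; 2× O (X1, acyclic) → no; 3× O (X2, acyclic) → no.
That gives 9 matching atoms.

9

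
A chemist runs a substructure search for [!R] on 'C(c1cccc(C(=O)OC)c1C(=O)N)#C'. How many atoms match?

The query [!R] means: !R matches any atom not in a ring.
Check the 15 heavy atoms by environment: 6× c (aromatic, in 6-ring) → no; 5× C (acyclic) → match; 3× O (acyclic) → match; 1× N (acyclic) → match.
Summing the matching environments: 5 + 3 + 1 = 9 matching atoms.

9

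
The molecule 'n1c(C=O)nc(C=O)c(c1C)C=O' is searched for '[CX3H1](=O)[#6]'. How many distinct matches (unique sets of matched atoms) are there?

3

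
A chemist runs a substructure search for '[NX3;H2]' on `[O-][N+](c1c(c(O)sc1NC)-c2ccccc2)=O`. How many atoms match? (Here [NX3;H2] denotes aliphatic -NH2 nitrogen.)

0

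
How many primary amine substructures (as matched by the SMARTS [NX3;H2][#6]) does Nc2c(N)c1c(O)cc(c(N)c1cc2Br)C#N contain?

3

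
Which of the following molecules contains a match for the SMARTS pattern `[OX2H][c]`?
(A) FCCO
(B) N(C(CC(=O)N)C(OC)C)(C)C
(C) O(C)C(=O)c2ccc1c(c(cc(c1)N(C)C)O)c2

C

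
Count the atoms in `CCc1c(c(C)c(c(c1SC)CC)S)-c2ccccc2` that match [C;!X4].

0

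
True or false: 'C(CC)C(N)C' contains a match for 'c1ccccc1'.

False

The pattern c1ccccc1 describes six aromatic carbons in a ring — a benzene ring.
The closest candidate here is a methyl group (-CH3), but no six-membered all-carbon aromatic ring is present. No other fragment satisfies the full query, so there is no match.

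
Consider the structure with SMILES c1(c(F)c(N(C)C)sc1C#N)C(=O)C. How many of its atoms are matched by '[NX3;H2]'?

0

The query [NX3;H2] means: aliphatic N with 3 total connections, two of them H — an -NH2 nitrogen (amine or amide).
Check the 14 heavy atoms by environment: 1× s (aromatic, H0, X2) → no; 4× c (aromatic, H0, X3) → no; 1× N (H0, X3) → no; 3× C (H3, X4) → no; 1× F (H0, X1) → no; 1× C (H0, X3) → no; 1× O (H0, X1) → no; 1× C (H0, X2) → no; 1× N (H0, X1) → no.
No environment satisfies the query, so 0 matching atoms.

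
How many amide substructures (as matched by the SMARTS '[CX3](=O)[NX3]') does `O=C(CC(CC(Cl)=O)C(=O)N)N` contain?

2

[CX3](=O)[NX3] is the SMARTS for an amide: a carbonyl carbon bonded to a trivalent nitrogen.
The molecule carries 2 separate instances of a primary amide (-C(=O)NH2) meeting every constraint; each maps to a distinct set of atoms, giving 2 matches.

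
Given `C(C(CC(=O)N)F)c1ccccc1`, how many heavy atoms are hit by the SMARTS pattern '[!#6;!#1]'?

3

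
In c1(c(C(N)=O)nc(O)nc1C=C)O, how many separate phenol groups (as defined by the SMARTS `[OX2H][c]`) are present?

[OX2H][c] is the SMARTS for a phenol: a hydroxyl oxygen attached to an aromatic carbon.
The molecule carries 2 separate instances of a hydroxyl group (-OH) meeting every constraint; each maps to a distinct set of atoms, giving 2 matches.

2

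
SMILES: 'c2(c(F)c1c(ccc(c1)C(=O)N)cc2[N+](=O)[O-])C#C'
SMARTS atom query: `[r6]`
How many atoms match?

10

The query [r6] means: r6 matches atoms in a six-membered ring.
Check the 19 heavy atoms by environment: 10× c (aromatic, in 6-ring) → match; 1× N (charge +1, acyclic) → no; 1× O (charge -1, acyclic) → no; 2× O (acyclic) → no; 3× C (acyclic) → no; 1× F (acyclic) → no; 1× N (acyclic) → no.
That gives 10 matching atoms.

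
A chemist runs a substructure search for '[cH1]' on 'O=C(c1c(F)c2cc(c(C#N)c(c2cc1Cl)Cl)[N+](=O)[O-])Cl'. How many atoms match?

2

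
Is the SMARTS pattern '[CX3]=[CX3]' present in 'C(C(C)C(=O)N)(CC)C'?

No

The pattern [CX3]=[CX3] describes a non-aromatic C=C double bond between two sp2 carbons — an alkene.
The closest candidate here is an ethyl group (-CH2CH3), but its C-C bond is a single bond between CX4 carbons, not CX3=CX3. No other fragment satisfies the full query, so there is no match.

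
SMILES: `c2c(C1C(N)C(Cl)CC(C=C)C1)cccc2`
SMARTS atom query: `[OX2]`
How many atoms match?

0

The query [OX2] means: aliphatic oxygen with two total connections — ether, hydroxyl, or ester single-bond O.
Check the 16 heavy atoms by environment: 6× C (X4) → no; 1× N (X3) → no; 6× c (aromatic, X3) → no; 1× Cl (X1) → no; 2× C (X3) → no.
No environment satisfies the query, so 0 matching atoms.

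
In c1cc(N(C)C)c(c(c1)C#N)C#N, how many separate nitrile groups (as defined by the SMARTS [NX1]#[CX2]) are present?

2

[NX1]#[CX2] is the SMARTS for a nitrile: a nitrogen triple-bonded to a two-connected carbon.
The molecule carries 2 separate instances of a nitrile (-C#N) meeting every constraint; each maps to a distinct set of atoms, giving 2 matches.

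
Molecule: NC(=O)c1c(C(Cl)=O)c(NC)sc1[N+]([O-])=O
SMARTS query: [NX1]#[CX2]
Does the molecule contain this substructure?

The pattern [NX1]#[CX2] describes a nitrogen triple-bonded to a two-connected carbon — a nitrile.
The closest candidate here is a primary amide (-C(=O)NH2), but the nitrogen is NX3, not NX1. No other fragment satisfies the full query, so there is no match.

No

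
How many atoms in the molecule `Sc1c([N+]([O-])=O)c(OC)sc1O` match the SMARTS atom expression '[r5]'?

5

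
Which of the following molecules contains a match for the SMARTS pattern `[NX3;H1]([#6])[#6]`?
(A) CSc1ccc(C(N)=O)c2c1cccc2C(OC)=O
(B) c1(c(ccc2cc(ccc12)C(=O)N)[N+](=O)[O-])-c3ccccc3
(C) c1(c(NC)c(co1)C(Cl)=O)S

[NX3;H1]([#6])[#6] describes a trivalent nitrogen with one H, bonded to two carbons (a secondary amine).
(A) has a primary amide (-C(=O)NH2) but the -C(=O)NH2 nitrogen has H2, not H1.
(B) has a primary amide (-C(=O)NH2) but the -C(=O)NH2 nitrogen has H2, not H1.
(C) contains an N-methylamino group (-NHCH3), which satisfies every atom and bond constraint.
So the answer is (C).

C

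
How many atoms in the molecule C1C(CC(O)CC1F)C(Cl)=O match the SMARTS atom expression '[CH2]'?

3

The query [CH2] means: aliphatic carbon with exactly two hydrogens.
Check the 11 heavy atoms by environment: 3× C (H2) → match; 3× C (H1) → no; 1× C (H0) → no; 1× O (H0) → no; 1× Cl (H0) → no; 1× F (H0) → no; 1× O (H1) → no.
That gives 3 matching atoms.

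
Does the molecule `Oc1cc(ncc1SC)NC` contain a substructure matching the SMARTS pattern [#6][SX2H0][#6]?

The pattern [#6][SX2H0][#6] describes an aliphatic sulfur bridging two carbons with no H on the sulfur — a thioether.
The molecule carries a methylthio ether (-SCH3), whose atoms satisfy every constraint of the query, so the pattern matches.

Yes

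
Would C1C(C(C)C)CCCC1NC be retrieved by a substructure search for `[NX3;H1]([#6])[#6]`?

The pattern [NX3;H1]([#6])[#6] describes a trivalent nitrogen with one H, bonded to two carbons — a secondary amine.
The molecule carries an N-methylamino group (-NHCH3), whose atoms satisfy every constraint of the query, so the pattern matches.

Yes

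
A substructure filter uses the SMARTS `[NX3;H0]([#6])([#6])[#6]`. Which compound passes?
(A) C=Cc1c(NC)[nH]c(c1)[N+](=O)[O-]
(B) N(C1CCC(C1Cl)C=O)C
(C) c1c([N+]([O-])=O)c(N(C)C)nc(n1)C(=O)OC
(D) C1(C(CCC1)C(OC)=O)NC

[NX3;H0]([#6])([#6])[#6] describes a trivalent nitrogen with no H, bonded to three carbons (a tertiary amine).
(A) has an N-methylamino group (-NHCH3) but the nitrogen still has one H (H1), not H0.
(B) has an N-methylamino group (-NHCH3) but the nitrogen still has one H (H1), not H0.
(C) contains a dimethylamino group (-N(CH3)2), which satisfies every atom and bond constraint.
(D) has an N-methylamino group (-NHCH3) but the nitrogen still has one H (H1), not H0.
So the answer is (C).

C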